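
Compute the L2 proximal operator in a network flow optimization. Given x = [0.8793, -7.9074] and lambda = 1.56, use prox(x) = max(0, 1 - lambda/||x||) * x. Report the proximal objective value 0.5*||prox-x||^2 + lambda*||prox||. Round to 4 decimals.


Step 1: Compute ||x||.
||x|| = 7.9561
Step 2: Compute scaling factor.
scale = max(0, 1 - 1.56/7.9561) = 0.8039
Step 3: prox(x) = [0.7069, -6.357]
||prox(x)|| = 6.3961
Step 4: Proximal objective.
0.5*||prox-x||^2 = 1.2168
lambda*||prox|| = 9.9779
Total = 11.1948


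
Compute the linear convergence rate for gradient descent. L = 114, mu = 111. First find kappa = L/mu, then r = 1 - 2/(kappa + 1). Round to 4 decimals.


Step 1: Compute the condition number.
kappa = L/mu = 114/111 = 1.027
Step 2: Compute the convergence rate.
r = 1 - 2/(kappa + 1) = 1 - 2*mu/(L + mu) = (L - mu)/(L + mu) = 3/225 = 0.0133


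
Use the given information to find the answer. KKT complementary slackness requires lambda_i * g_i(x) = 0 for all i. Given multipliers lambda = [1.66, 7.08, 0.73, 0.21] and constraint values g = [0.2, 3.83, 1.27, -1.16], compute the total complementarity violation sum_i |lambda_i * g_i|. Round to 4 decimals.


KKT complementary slackness check:
lambda_1 * g_1 = 1.66 * 0.2 = 0.332
lambda_2 * g_2 = 7.08 * 3.83 = 27.1164
lambda_3 * g_3 = 0.73 * 1.27 = 0.9271
lambda_4 * g_4 = 0.21 * -1.16 = -0.2436
Total violation = 0.332 + 27.1164 + 0.9271 + 0.2436 = 28.6191


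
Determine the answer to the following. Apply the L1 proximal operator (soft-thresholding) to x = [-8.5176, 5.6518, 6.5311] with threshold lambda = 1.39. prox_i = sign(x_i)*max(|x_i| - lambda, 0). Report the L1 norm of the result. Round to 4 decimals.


Soft-thresholding with lambda = 1.39:
prox(-8.5176) = sign(-8.5176)*max(|-8.5176| - 1.39, 0) = -7.1276
prox(5.6518) = sign(5.6518)*max(|5.6518| - 1.39, 0) = 4.2618
prox(6.5311) = sign(6.5311)*max(|6.5311| - 1.39, 0) = 5.1411
prox(x) = [-7.1276, 4.2618, 5.1411]
||prox(x)||_1 = 7.1276 + 4.2618 + 5.1411 = 16.5305


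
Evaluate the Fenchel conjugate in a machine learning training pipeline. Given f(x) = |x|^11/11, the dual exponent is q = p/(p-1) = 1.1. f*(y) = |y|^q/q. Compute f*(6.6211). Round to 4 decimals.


The conjugate exponent q satisfies 1/p + 1/q = 1.
p = 11, so q = 11/(11 - 1) = 1.1
|y|^q = 6.6211^1.1 = 7.9988
f*(6.6211) = 7.9988 / 1.1 = 7.2716


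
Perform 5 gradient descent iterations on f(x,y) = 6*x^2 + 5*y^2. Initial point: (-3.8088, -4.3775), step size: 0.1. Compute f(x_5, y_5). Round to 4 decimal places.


Gradient descent on f(x,y) = 6*x^2 + 5*y^2.
Starting point: (-3.8088, -4.3775), alpha = 0.1
Step 1: grad_x = 2*6*-3.8088 = -45.7056, grad_y = 2*5*-4.3775 = -43.775
  x_1 = -3.8088 - 0.1*-45.7056 = 0.7618
  y_1 = -4.3775 - 0.1*-43.775 = 0.0
Step 2: grad_x = 2*6*0.7618 = 9.1411, grad_y = 2*5*0.0 = 0.0
  x_2 = 0.7618 - 0.1*9.1411 = -0.1524
  y_2 = 0.0 - 0.1*0.0 = 0.0
Step 3: grad_x = 2*6*-0.1524 = -1.8282, grad_y = 2*5*0.0 = 0.0
  x_3 = -0.1524 - 0.1*-1.8282 = 0.0305
  y_3 = 0.0 - 0.1*0.0 = 0.0
Step 4: grad_x = 2*6*0.0305 = 0.3656, grad_y = 2*5*0.0 = 0.0
  x_4 = 0.0305 - 0.1*0.3656 = -0.0061
  y_4 = 0.0 - 0.1*0.0 = 0.0
Step 5: grad_x = 2*6*-0.0061 = -0.0731, grad_y = 2*5*0.0 = 0.0
  x_5 = -0.0061 - 0.1*-0.0731 = 0.0012
  y_5 = 0.0 - 0.1*0.0 = 0.0
f(0.0012, 0.0) = 6*0.0012^2 + 5*0.0^2 = 0.0


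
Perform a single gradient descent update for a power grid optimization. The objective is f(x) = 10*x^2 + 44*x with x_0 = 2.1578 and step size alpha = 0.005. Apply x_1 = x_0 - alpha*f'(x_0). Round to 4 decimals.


We compute the gradient at x_0 and apply the update.
f'(x) = 20*x + 44
f'(2.1578) = 20*2.1578 + 44 = 87.156
x_1 = 2.1578 - 0.005*87.156 = 1.722


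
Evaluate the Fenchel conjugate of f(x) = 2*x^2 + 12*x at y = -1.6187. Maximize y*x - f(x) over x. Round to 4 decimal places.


f*(y) = sup_x {y*x - a*x^2 - b*x} = sup_x {(y-b)*x - a*x^2}
FOC: (y - b) - 2a*x = 0 => x* = (y - b)/(2a)
x* = (-1.6187 - 12)/(2*2) = -3.4047
f*(-1.6187) = (y-b)^2/(4a) = (-1.6187 - 12)^2/(4*2)
= 185.469/8 = 23.1836


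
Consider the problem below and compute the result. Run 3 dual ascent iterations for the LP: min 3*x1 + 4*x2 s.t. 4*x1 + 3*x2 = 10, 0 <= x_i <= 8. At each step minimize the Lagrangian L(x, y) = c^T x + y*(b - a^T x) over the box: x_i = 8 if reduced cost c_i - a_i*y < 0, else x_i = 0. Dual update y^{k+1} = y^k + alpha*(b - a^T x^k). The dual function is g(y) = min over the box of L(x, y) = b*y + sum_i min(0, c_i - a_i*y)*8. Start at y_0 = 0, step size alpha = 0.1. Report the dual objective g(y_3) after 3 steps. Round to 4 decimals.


Dual ascent for LP: min 3*x1 + 4*x2, 4*x1 + 3*x2 = 10, 0 <= x_i <= 8
Step 1: y^k = 0.0, reduced costs: (3.0, 4.0)
  x^k = (0.0, 0.0), subgradient = b - a^T x = 10.0
  y^{k+1} = 0.0 + 0.1*10.0 = 1.0
Step 2: y^k = 1.0, reduced costs: (-1.0, 1.0)
  x^k = (8.0, 0.0), subgradient = b - a^T x = -22.0
  y^{k+1} = 1.0 + 0.1*-22.0 = -1.2
Step 3: y^k = -1.2, reduced costs: (7.8, 7.6)
  x^k = (0.0, 0.0), subgradient = b - a^T x = 10.0
  y^{k+1} = -1.2 + 0.1*10.0 = -0.2
Dual objective at y_3 = -0.2: reduced costs (3.8, 4.6), box minimizer x = (0.0, 0.0)
g(y_3) = b*y + (c1 - a1*y)*x1 + (c2 - a2*y)*x2 = 10*(-0.2) + 3.8*0.0 + 4.6*0.0 = -2.0 + 0.0 + 0.0 = -2.0


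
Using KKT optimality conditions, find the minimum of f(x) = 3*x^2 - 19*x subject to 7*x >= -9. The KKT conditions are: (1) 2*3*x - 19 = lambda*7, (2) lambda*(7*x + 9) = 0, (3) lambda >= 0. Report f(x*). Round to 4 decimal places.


Step 1: Try lambda = 0 (constraint inactive).
Stationarity: 2*3*x - 19 = 0
x* = 19/(2*3) = 19/6 = 3.1667 (rounded; the exact value 19/6 is used below)
Check constraint: 7*3.1667 = 22.1669 >= -9 -- satisfied.
Step 2: Compute optimal value.
f(x*) = 3*(19/6)^2 - 19*(19/6) = -30.0833


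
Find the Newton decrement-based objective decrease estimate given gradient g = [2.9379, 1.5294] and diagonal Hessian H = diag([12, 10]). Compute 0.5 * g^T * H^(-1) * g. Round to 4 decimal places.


Step 1: H is diagonal, so H^(-1) * g = [0.2448, 0.1529].
Step 2: g^T H^(-1) g = sum_i g_i^2 / H_ii
  = (2.9379)^2/12 + (1.5294)^2/10
  = 0.7193 + 0.2339 = 0.9532
Step 3: Objective decrease = 0.5 * g^T H^(-1) g = 0.4766


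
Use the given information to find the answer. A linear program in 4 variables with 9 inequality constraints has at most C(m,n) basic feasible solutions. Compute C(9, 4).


Each vertex corresponds to some choice of n active constraints out of m, so the number of vertices is at most C(m, n) = m! / (n!(m-n)!).
m = 9, n = 4
Numerator: 9 * 8 * 7 * 6
Denominator: 4! = 24
C(9, 4) = 126


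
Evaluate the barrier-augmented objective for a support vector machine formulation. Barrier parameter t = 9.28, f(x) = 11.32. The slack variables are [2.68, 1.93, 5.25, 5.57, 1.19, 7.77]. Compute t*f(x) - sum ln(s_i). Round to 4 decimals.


Step 1: Compute log-barrier.
ln values: [0.9858, 0.6575, 1.6582, 1.7174, 0.174, 2.0503]
phi = -(0.9858 + 0.6575 + 1.6582 + 1.7174 + 0.174 + 2.0503) = -7.2432
Step 2: Compute augmented objective.
t*f(x) = 9.28*11.32 = 105.0496
Total = 105.0496 - 7.2432 = 97.8064


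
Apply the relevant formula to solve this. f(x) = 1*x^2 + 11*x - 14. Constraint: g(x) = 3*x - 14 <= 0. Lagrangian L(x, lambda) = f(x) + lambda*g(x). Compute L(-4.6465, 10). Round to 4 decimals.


Step 1: Evaluate f(x).
f(-4.6465) = 1*(-4.6465)^2 + 11*(-4.6465) - 14 = -43.5215
Step 2: Evaluate g(x).
g(-4.6465) = 3*-4.6465 - 14 = -27.9395
Step 3: Compute Lagrangian.
L = -43.5215 + 10*-27.9395 = -322.9165


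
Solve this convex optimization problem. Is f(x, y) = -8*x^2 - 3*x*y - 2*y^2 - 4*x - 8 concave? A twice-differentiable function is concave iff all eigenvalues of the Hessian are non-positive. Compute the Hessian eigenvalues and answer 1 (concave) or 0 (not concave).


The Hessian of f(x,y) = -8*x^2 - 3*x*y - 2*y^2 - 4*x - 8 is:
H = [[-16, -3], [-3, -4]]
Trace = -16 - 4 = -20
Determinant = -16*-4 - (-3)^2 = 55
Discriminant = (-20)^2 - 4*55 = 180.0
Eigenvalues: lambda_1 = -16.7082, lambda_2 = -3.2918
The function is concave.

1


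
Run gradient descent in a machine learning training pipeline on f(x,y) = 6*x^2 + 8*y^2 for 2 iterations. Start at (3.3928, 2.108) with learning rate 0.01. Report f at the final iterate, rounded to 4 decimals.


Gradient descent on f(x,y) = 6*x^2 + 8*y^2.
Starting point: (3.3928, 2.108), alpha = 0.01
Step 1: grad_x = 2*6*3.3928 = 40.7136, grad_y = 2*8*2.108 = 33.728
  x_1 = 3.3928 - 0.01*40.7136 = 2.9857
  y_1 = 2.108 - 0.01*33.728 = 1.7707
Step 2: grad_x = 2*6*2.9857 = 35.828, grad_y = 2*8*1.7707 = 28.3315
  x_2 = 2.9857 - 0.01*35.828 = 2.6274
  y_2 = 1.7707 - 0.01*28.3315 = 1.4874
f(2.6274, 1.4874) = 6*2.6274^2 + 8*1.4874^2 = 59.1179


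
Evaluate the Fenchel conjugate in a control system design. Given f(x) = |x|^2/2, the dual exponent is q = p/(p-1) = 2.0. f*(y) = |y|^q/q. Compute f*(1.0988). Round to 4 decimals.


The conjugate exponent q satisfies 1/p + 1/q = 1.
p = 2, so q = 2/(2 - 1) = 2.0
|y|^q = 1.0988^2.0 = 1.2074
f*(1.0988) = 1.2074 / 2.0 = 0.6037


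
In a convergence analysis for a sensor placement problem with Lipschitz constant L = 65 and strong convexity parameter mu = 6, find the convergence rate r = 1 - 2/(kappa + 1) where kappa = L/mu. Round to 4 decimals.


Step 1: Compute the condition number.
kappa = L/mu = 65/6 = 10.8333
Step 2: Compute the convergence rate.
r = 1 - 2/(kappa + 1) = 1 - 2*mu/(L + mu) = (L - mu)/(L + mu) = 59/71 = 0.831


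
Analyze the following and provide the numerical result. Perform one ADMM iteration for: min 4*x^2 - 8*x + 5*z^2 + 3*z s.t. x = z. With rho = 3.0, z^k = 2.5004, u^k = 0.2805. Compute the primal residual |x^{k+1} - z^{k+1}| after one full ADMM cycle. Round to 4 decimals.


ADMM iteration with rho = 3.0, z^k = 2.5004, u^k = 0.2805
Step 1: x-update.
Minimize 4*x^2 - 8*x + (3.0/2)*(x - 2.5004 + 0.2805)^2
FOC: (2*4 + 3.0)*x = 8 + 3.0*(2.5004 - 0.2805)
x^{k+1} = 1.3327
Step 2: z-update.
Minimize 5*z^2 + 3*z + (3.0/2)*(1.3327 - z + 0.2805)^2
FOC: (2*5 + 3.0)*z = -3 + 3.0*(1.3327 + 0.2805)
z^{k+1} = 0.1415
Step 3: u-update.
u^{k+1} = 0.2805 + 1.3327 - 0.1415 = 1.4717
Step 4: Primal residual = |1.3327 - 0.1415| = 1.1912


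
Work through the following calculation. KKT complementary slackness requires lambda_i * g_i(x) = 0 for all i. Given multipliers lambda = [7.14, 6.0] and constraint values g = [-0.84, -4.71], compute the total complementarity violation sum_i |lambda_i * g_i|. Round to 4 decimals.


KKT complementary slackness check:
lambda_1 * g_1 = 7.14 * -0.84 = -5.9976
lambda_2 * g_2 = 6.0 * -4.71 = -28.26
Total violation = 5.9976 + 28.26 = 34.2576


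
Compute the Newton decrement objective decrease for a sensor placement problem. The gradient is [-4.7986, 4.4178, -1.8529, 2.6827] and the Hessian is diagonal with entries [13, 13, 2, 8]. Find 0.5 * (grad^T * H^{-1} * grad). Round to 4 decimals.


Step 1: H is diagonal, so H^(-1) * g = [-0.3691, 0.3398, -0.9265, 0.3353].
Step 2: g^T H^(-1) g = sum_i g_i^2 / H_ii
  = (-4.7986)^2/13 + (4.4178)^2/13 + (-1.8529)^2/2 + (2.6827)^2/8
  = 1.7713 + 1.5013 + 1.7166 + 0.8996 = 5.8888
Step 3: Objective decrease = 0.5 * g^T H^(-1) g = 2.9444


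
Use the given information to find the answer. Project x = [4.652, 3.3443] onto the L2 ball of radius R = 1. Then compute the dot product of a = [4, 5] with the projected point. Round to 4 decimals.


Step 1: Compute ||x|| (intermediates to 6 decimals).
||x|| = sqrt(4.652^2 + 3.3443^2) = 5.72935
Step 2: Project.
Since ||x|| > R, scale = R/||x|| = 1/5.72935 = 0.17454, proj(x) = scale * x
proj(x) = [0.81196, 0.583714]
Step 3: Dot product.
a^T * proj(x) = 4*0.81196 + 5*0.583714 = 6.1664


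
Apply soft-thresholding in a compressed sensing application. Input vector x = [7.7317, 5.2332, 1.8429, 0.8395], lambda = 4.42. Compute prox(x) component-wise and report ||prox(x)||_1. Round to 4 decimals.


Soft-thresholding with lambda = 4.42:
prox(7.7317) = sign(7.7317)*max(|7.7317| - 4.42, 0) = 3.3117
prox(5.2332) = sign(5.2332)*max(|5.2332| - 4.42, 0) = 0.8132
prox(1.8429) = sign(1.8429)*max(|1.8429| - 4.42, 0) = 0.0
prox(0.8395) = sign(0.8395)*max(|0.8395| - 4.42, 0) = 0.0
prox(x) = [3.3117, 0.8132, 0.0, 0.0]
||prox(x)||_1 = 3.3117 + 0.8132 + 0.0 + 0.0 = 4.1249


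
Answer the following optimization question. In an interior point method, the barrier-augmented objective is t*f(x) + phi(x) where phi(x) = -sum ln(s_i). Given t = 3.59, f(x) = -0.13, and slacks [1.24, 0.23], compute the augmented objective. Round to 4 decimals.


Step 1: Compute log-barrier.
ln values: [0.2151, -1.4697]
phi = -(0.2151 - 1.4697) = 1.2546
Step 2: Compute augmented objective.
t*f(x) = 3.59*-0.13 = -0.4667
Total = -0.4667 + 1.2546 = 0.7879


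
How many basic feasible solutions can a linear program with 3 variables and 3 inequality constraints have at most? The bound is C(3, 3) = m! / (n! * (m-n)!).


Each vertex corresponds to some choice of n active constraints out of m, so the number of vertices is at most C(m, n) = m! / (n!(m-n)!).
m = 3, n = 3
Numerator: 3 * 2 * 1
Denominator: 3! = 6
C(3, 3) = 1


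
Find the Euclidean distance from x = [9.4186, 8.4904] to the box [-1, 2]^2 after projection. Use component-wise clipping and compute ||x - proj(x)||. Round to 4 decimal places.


Project each component onto [-1, 2].
clip(9.4186) = 2.0, clip(8.4904) = 2.0
Projection = [2.0, 2.0]
Squared diffs: [55.0356, 42.1253]
Distance = sqrt(97.1609) = 9.857


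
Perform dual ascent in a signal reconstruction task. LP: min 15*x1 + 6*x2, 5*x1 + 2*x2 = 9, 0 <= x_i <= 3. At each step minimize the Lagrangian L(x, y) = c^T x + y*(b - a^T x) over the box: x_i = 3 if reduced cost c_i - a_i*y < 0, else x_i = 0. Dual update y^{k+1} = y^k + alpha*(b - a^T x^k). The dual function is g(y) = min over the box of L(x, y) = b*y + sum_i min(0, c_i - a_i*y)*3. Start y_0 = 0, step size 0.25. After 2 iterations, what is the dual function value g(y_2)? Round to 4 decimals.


Dual ascent for LP: min 15*x1 + 6*x2, 5*x1 + 2*x2 = 9, 0 <= x_i <= 3
Step 1: y^k = 0.0, reduced costs: (15.0, 6.0)
  x^k = (0.0, 0.0), subgradient = b - a^T x = 9.0
  y^{k+1} = 0.0 + 0.25*9.0 = 2.25
Step 2: y^k = 2.25, reduced costs: (3.75, 1.5)
  x^k = (0.0, 0.0), subgradient = b - a^T x = 9.0
  y^{k+1} = 2.25 + 0.25*9.0 = 4.5
Dual objective at y_2 = 4.5: reduced costs (-7.5, -3.0), box minimizer x = (3.0, 3.0)
g(y_2) = b*y + (c1 - a1*y)*x1 + (c2 - a2*y)*x2 = 9*4.5 + (-7.5)*3.0 + (-3.0)*3.0 = 40.5 - 22.5 - 9.0 = 9.0


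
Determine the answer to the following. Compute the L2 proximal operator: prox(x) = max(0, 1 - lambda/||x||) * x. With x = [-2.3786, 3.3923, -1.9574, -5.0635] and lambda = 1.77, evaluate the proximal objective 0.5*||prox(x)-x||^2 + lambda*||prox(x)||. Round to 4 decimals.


Step 1: Compute ||x||.
||x|| = 6.829
Step 2: Compute scaling factor.
scale = max(0, 1 - 1.77/6.829) = 0.7408
Step 3: prox(x) = [-1.7621, 2.5131, -1.4501, -3.7511]
||prox(x)|| = 5.059
Step 4: Proximal objective.
0.5*||prox-x||^2 = 1.5665
lambda*||prox|| = 8.9544
Total = 10.521


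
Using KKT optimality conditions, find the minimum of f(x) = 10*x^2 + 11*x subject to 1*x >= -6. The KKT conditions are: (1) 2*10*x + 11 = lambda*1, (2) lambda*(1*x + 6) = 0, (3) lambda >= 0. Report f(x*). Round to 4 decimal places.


Step 1: Try lambda = 0 (constraint inactive).
Stationarity: 2*10*x + 11 = 0
x* = -11/(2*10) = -0.55
Check constraint: 1*-0.55 = -0.55 >= -6 -- satisfied.
Step 2: Compute optimal value.
f(x*) = 10*(-0.55)^2 + 11*(-0.55) = -3.025


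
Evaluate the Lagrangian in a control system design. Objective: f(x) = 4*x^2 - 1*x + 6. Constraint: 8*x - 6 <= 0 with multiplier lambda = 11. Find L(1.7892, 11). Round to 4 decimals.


Step 1: Evaluate f(x).
f(1.7892) = 4*1.7892^2 - 1*1.7892 + 6 = 17.0157
Step 2: Evaluate g(x).
g(1.7892) = 8*1.7892 - 6 = 8.3136
Step 3: Compute Lagrangian.
L = 17.0157 + 11*8.3136 = 108.4653


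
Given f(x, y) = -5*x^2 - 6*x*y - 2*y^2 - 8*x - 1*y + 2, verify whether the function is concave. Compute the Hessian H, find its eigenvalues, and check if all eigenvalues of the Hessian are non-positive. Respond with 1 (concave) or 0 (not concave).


The Hessian of f(x,y) = -5*x^2 - 6*x*y - 2*y^2 - 8*x - 1*y + 2 is:
H = [[-10, -6], [-6, -4]]
Trace = -10 - 4 = -14
Determinant = -10*-4 - (-6)^2 = 4
Discriminant = (-14)^2 - 4*4 = 180.0
Eigenvalues: lambda_1 = -13.7082, lambda_2 = -0.2918
The function is concave.

1


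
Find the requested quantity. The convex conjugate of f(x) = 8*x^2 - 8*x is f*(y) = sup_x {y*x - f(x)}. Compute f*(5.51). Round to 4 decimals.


f*(y) = sup_x {y*x - a*x^2 - b*x} = sup_x {(y-b)*x - a*x^2}
FOC: (y - b) - 2a*x = 0 => x* = (y - b)/(2a)
x* = (5.51 + 8)/(2*8) = 0.8444
f*(5.51) = (y-b)^2/(4a) = (5.51 + 8)^2/(4*8)
= 182.5201/32 = 5.7038


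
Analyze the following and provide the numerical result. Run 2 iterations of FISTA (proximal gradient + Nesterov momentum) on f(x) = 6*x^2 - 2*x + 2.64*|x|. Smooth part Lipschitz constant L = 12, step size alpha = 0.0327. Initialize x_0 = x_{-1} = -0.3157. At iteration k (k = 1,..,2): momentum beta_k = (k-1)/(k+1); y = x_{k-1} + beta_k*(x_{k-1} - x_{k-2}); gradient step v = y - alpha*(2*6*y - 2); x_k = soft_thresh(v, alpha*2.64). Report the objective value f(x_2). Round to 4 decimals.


FISTA on f(x) = 6*x^2 - 2*x + 2.64*|x|
L = 12, alpha = 0.0327
Iteration 1: beta = 0.0, y = -0.3157 + 0.0*(-0.3157 + 0.3157) = -0.3157
  grad(y) = -5.7884, v = y - alpha*grad = -0.1264
  prox(v) = soft_thresh(-0.1264, 0.0863) = -0.0401
Iteration 2: beta = 0.3333, y = -0.0401 + 0.3333*(-0.0401 + 0.3157) = 0.0518
  grad(y) = -1.3787, v = y - alpha*grad = 0.0969
  prox(v) = soft_thresh(0.0969, 0.0863) = 0.0105
f(x_2) = 6*0.0105^2 - 2*0.0105 + 2.64*|0.0105| = 0.0074


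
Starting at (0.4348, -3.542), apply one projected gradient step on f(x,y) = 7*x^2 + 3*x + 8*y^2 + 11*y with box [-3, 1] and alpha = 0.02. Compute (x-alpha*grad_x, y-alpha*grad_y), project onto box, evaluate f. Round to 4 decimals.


Step 1: Compute gradient at (0.4348, -3.542).
grad_x = 2*7*0.4348 + 3 = 9.0872
grad_y = 2*8*-3.542 + 11 = -45.672
Step 2: Gradient step.
x_raw = 0.4348 - 0.02*9.0872 = 0.2531
y_raw = -3.542 - 0.02*-45.672 = -2.6286
Step 3: Project onto [-3, 1].
x_proj = clip(0.2531) = 0.2531
y_proj = clip(-2.6286) = -2.6286
Step 4: Evaluate f.
f(0.2531, -2.6286) = 27.5679


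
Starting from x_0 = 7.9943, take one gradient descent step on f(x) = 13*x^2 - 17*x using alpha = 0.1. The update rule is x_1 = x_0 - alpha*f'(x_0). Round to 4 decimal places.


We compute the gradient at x_0 and apply the update.
f'(x) = 26*x - 17
f'(7.9943) = 26*7.9943 - 17 = 190.8518
x_1 = 7.9943 - 0.1*190.8518 = -11.0909


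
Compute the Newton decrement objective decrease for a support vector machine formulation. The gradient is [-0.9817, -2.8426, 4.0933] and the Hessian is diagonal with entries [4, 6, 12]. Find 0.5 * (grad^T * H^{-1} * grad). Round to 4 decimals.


Step 1: H is diagonal, so H^(-1) * g = [-0.2454, -0.4738, 0.3411].
Step 2: g^T H^(-1) g = sum_i g_i^2 / H_ii
  = (-0.9817)^2/4 + (-2.8426)^2/6 + (4.0933)^2/12
  = 0.2409 + 1.3467 + 1.3963 = 2.9839
Step 3: Objective decrease = 0.5 * g^T H^(-1) g = 1.492


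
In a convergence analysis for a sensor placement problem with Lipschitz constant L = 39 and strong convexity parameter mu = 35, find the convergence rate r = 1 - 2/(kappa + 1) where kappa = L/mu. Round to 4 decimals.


Step 1: Compute the condition number.
kappa = L/mu = 39/35 = 1.1143
Step 2: Compute the convergence rate.
r = 1 - 2/(kappa + 1) = 1 - 2*mu/(L + mu) = (L - mu)/(L + mu) = 4/74 = 0.0541


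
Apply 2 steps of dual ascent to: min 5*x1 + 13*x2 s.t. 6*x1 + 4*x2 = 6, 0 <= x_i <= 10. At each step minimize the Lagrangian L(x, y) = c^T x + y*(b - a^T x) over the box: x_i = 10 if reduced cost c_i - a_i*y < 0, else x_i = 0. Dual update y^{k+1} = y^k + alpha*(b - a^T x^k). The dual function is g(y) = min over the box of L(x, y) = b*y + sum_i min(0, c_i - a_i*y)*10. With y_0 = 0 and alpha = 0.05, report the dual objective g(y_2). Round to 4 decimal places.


Dual ascent for LP: min 5*x1 + 13*x2, 6*x1 + 4*x2 = 6, 0 <= x_i <= 10
Step 1: y^k = 0.0, reduced costs: (5.0, 13.0)
  x^k = (0.0, 0.0), subgradient = b - a^T x = 6.0
  y^{k+1} = 0.0 + 0.05*6.0 = 0.3
Step 2: y^k = 0.3, reduced costs: (3.2, 11.8)
  x^k = (0.0, 0.0), subgradient = b - a^T x = 6.0
  y^{k+1} = 0.3 + 0.05*6.0 = 0.6
Dual objective at y_2 = 0.6: reduced costs (1.4, 10.6), box minimizer x = (0.0, 0.0)
g(y_2) = b*y + (c1 - a1*y)*x1 + (c2 - a2*y)*x2 = 6*0.6 + 1.4*0.0 + 10.6*0.0 = 3.6 + 0.0 + 0.0 = 3.6


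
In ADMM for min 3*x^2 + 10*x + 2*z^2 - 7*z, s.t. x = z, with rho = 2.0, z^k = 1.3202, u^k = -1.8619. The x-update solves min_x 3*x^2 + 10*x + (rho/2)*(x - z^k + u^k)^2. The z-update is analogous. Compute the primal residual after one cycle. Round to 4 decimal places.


ADMM iteration with rho = 2.0, z^k = 1.3202, u^k = -1.8619
Step 1: x-update.
Minimize 3*x^2 + 10*x + (2.0/2)*(x - 1.3202 - 1.8619)^2
FOC: (2*3 + 2.0)*x = -10 + 2.0*(1.3202 + 1.8619)
x^{k+1} = -0.4545
Step 2: z-update.
Minimize 2*z^2 - 7*z + (2.0/2)*(-0.4545 - z - 1.8619)^2
FOC: (2*2 + 2.0)*z = 7 + 2.0*(-0.4545 - 1.8619)
z^{k+1} = 0.3945
Step 3: u-update.
u^{k+1} = -1.8619 - 0.4545 - 0.3945 = -2.7109
Step 4: Primal residual = |-0.4545 - 0.3945| = 0.849


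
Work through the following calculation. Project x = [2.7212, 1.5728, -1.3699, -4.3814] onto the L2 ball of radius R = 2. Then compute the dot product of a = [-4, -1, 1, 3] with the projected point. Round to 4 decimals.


Step 1: Compute ||x|| (intermediates to 6 decimals).
||x|| = sqrt(2.7212^2 + 1.5728^2 + (-1.3699)^2 + (-4.3814)^2) = 5.563445
Step 2: Project.
Since ||x|| > R, scale = R/||x|| = 2/5.563445 = 0.359489, proj(x) = scale * x
proj(x) = [0.978241, 0.565404, -0.492464, -1.575065]
Step 3: Dot product.
a^T * proj(x) = -4*0.978241 - 1*0.565404 + 1*(-0.492464) + 3*(-1.575065) = -9.696


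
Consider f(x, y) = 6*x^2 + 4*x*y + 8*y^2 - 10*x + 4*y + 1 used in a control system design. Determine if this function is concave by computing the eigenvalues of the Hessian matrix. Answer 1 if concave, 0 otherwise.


The Hessian of f(x,y) = 6*x^2 + 4*x*y + 8*y^2 - 10*x + 4*y + 1 is:
H = [[12, 4], [4, 16]]
Trace = 12 + 16 = 28
Determinant = 12*16 - (4)^2 = 176
Discriminant = (28)^2 - 4*176 = 80.0
Eigenvalues: lambda_1 = 9.5279, lambda_2 = 18.4721
The function is not concave.

0


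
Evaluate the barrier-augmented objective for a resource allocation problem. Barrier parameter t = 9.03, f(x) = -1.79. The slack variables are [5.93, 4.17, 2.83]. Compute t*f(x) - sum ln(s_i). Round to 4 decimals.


Step 1: Compute log-barrier.
ln values: [1.78, 1.4279, 1.0403]
phi = -(1.78 + 1.4279 + 1.0403) = -4.2482
Step 2: Compute augmented objective.
t*f(x) = 9.03*-1.79 = -16.1637
Total = -16.1637 - 4.2482 = -20.4119


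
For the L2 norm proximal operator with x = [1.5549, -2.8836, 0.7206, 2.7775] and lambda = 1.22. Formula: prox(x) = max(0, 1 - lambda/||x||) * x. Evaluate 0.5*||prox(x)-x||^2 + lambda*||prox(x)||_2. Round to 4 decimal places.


Step 1: Compute ||x||.
||x|| = 4.3551
Step 2: Compute scaling factor.
scale = max(0, 1 - 1.22/4.3551) = 0.7199
Step 3: prox(x) = [1.1193, -2.0758, 0.5187, 1.9994]
||prox(x)|| = 3.1351
Step 4: Proximal objective.
0.5*||prox-x||^2 = 0.7442
lambda*||prox|| = 3.8248
Total = 4.569


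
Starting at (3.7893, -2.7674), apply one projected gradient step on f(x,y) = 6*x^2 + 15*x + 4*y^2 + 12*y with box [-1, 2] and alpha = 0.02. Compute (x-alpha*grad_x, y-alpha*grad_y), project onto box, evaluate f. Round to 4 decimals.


Step 1: Compute gradient at (3.7893, -2.7674).
grad_x = 2*6*3.7893 + 15 = 60.4716
grad_y = 2*4*-2.7674 + 12 = -10.1392
Step 2: Gradient step.
x_raw = 3.7893 - 0.02*60.4716 = 2.5799
y_raw = -2.7674 - 0.02*-10.1392 = -2.5646
Step 3: Project onto [-1, 2].
x_proj = clip(2.5799) = 2.0
y_proj = clip(-2.5646) = -1.0
Step 4: Evaluate f.
f(2.0, -1.0) = 46.0


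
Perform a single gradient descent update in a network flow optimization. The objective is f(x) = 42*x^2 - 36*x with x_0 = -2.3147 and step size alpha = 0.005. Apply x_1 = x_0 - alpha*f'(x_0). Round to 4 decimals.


We compute the gradient at x_0 and apply the update.
f'(x) = 84*x - 36
f'(-2.3147) = 84*-2.3147 - 36 = -230.4348
x_1 = -2.3147 - 0.005*-230.4348 = -1.1625


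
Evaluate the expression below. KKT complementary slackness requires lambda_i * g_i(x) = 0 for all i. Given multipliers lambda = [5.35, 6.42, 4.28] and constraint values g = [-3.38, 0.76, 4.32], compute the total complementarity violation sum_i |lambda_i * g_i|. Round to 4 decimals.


KKT complementary slackness check:
lambda_1 * g_1 = 5.35 * -3.38 = -18.083
lambda_2 * g_2 = 6.42 * 0.76 = 4.8792
lambda_3 * g_3 = 4.28 * 4.32 = 18.4896
Total violation = 18.083 + 4.8792 + 18.4896 = 41.4518


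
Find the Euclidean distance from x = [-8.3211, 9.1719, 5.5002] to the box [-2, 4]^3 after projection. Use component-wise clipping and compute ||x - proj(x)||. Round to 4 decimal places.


Project each component onto [-2, 4].
clip(-8.3211) = -2.0, clip(9.1719) = 4.0, clip(5.5002) = 4.0
Projection = [-2.0, 4.0, 4.0]
Squared diffs: [39.9563, 26.7485, 2.2506]
Distance = sqrt(68.9554) = 8.3039


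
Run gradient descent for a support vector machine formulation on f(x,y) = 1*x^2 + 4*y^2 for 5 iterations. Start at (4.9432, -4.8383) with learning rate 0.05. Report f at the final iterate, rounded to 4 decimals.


Gradient descent on f(x,y) = 1*x^2 + 4*y^2.
Starting point: (4.9432, -4.8383), alpha = 0.05
Step 1: grad_x = 2*1*4.9432 = 9.8864, grad_y = 2*4*-4.8383 = -38.7064
  x_1 = 4.9432 - 0.05*9.8864 = 4.4489
  y_1 = -4.8383 - 0.05*-38.7064 = -2.903
Step 2: grad_x = 2*1*4.4489 = 8.8978, grad_y = 2*4*-2.903 = -23.2238
  x_2 = 4.4489 - 0.05*8.8978 = 4.004
  y_2 = -2.903 - 0.05*-23.2238 = -1.7418
Step 3: grad_x = 2*1*4.004 = 8.008, grad_y = 2*4*-1.7418 = -13.9343
  x_3 = 4.004 - 0.05*8.008 = 3.6036
  y_3 = -1.7418 - 0.05*-13.9343 = -1.0451
Step 4: grad_x = 2*1*3.6036 = 7.2072, grad_y = 2*4*-1.0451 = -8.3606
  x_4 = 3.6036 - 0.05*7.2072 = 3.2432
  y_4 = -1.0451 - 0.05*-8.3606 = -0.627
Step 5: grad_x = 2*1*3.2432 = 6.4865, grad_y = 2*4*-0.627 = -5.0163
  x_5 = 3.2432 - 0.05*6.4865 = 2.9189
  y_5 = -0.627 - 0.05*-5.0163 = -0.3762
f(2.9189, -0.3762) = 1*2.9189^2 + 4*(-0.3762)^2 = 9.0862


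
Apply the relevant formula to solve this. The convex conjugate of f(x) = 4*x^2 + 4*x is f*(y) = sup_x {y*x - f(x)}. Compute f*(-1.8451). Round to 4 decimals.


f*(y) = sup_x {y*x - a*x^2 - b*x} = sup_x {(y-b)*x - a*x^2}
FOC: (y - b) - 2a*x = 0 => x* = (y - b)/(2a)
x* = (-1.8451 - 4)/(2*4) = -0.7306
f*(-1.8451) = (y-b)^2/(4a) = (-1.8451 - 4)^2/(4*4)
= 34.1652/16 = 2.1353


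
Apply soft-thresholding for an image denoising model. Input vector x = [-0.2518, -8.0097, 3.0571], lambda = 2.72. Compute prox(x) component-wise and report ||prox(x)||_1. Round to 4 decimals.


Soft-thresholding with lambda = 2.72:
prox(-0.2518) = sign(-0.2518)*max(|-0.2518| - 2.72, 0) = 0.0
prox(-8.0097) = sign(-8.0097)*max(|-8.0097| - 2.72, 0) = -5.2897
prox(3.0571) = sign(3.0571)*max(|3.0571| - 2.72, 0) = 0.3371
prox(x) = [0.0, -5.2897, 0.3371]
||prox(x)||_1 = 0.0 + 5.2897 + 0.3371 = 5.6268


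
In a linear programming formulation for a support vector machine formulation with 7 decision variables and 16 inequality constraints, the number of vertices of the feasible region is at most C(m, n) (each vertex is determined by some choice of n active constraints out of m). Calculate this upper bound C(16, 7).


Each vertex corresponds to some choice of n active constraints out of m, so the number of vertices is at most C(m, n) = m! / (n!(m-n)!).
m = 16, n = 7
Numerator: 16 * 15 * 14 * 13 * 12 * 11 * 10
Denominator: 7! = 5040
C(16, 7) = 11440


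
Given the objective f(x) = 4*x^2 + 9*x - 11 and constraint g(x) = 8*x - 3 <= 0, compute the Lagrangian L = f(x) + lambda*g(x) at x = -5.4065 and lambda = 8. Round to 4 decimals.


Step 1: Evaluate f(x).
f(-5.4065) = 4*(-5.4065)^2 + 9*(-5.4065) - 11 = 57.2625
Step 2: Evaluate g(x).
g(-5.4065) = 8*-5.4065 - 3 = -46.252
Step 3: Compute Lagrangian.
L = 57.2625 + 8*-46.252 = -312.7535


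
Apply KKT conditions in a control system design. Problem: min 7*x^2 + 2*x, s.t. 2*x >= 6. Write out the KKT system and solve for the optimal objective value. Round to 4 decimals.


Step 1: Try lambda = 0 (constraint inactive).
x_unc = -2/(2*7) = -0.1429
Check: 2*-0.1429 = -0.2858 < 6 -- violated!
Step 2: Constraint must be active: 2*x = 6
x* = 6/2 = 3.0
lambda = (2*7*3.0 + 2)/2 = 22.0
Step 3: Compute optimal value.
f(x*) = 7*3.0^2 + 2*3.0 = 69.0


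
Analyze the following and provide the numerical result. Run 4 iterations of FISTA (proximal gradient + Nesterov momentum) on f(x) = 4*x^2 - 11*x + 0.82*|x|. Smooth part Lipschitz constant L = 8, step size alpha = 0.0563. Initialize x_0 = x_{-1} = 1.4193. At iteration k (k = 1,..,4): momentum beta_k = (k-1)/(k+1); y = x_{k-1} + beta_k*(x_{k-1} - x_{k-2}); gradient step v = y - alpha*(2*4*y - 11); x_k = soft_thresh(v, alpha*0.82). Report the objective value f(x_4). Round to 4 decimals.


FISTA on f(x) = 4*x^2 - 11*x + 0.82*|x|
L = 8, alpha = 0.0563
Iteration 1: beta = 0.0, y = 1.4193 + 0.0*(1.4193 - 1.4193) = 1.4193
  grad(y) = 0.3544, v = y - alpha*grad = 1.3993
  prox(v) = soft_thresh(1.3993, 0.0462) = 1.3532
Iteration 2: beta = 0.3333, y = 1.3532 + 0.3333*(1.3532 - 1.4193) = 1.3311
  grad(y) = -0.3509, v = y - alpha*grad = 1.3509
  prox(v) = soft_thresh(1.3509, 0.0462) = 1.3047
Iteration 3: beta = 0.5, y = 1.3047 + 0.5*(1.3047 - 1.3532) = 1.2805
  grad(y) = -0.756, v = y - alpha*grad = 1.3231
  prox(v) = soft_thresh(1.3231, 0.0462) = 1.2769
Iteration 4: beta = 0.6, y = 1.2769 + 0.6*(1.2769 - 1.3047) = 1.2602
  grad(y) = -0.9184, v = y - alpha*grad = 1.3119
  prox(v) = soft_thresh(1.3119, 0.0462) = 1.2657
f(x_4) = 4*1.2657^2 - 11*1.2657 + 0.82*|1.2657| = -6.4768


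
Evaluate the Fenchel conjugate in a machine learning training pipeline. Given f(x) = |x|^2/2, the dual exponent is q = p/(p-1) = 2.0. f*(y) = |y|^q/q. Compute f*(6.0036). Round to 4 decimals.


The conjugate exponent q satisfies 1/p + 1/q = 1.
p = 2, so q = 2/(2 - 1) = 2.0
|y|^q = 6.0036^2.0 = 36.0432
f*(6.0036) = 36.0432 / 2.0 = 18.0216


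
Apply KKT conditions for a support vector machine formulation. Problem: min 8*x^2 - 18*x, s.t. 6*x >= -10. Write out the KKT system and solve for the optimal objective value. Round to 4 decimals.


Step 1: Try lambda = 0 (constraint inactive).
Stationarity: 2*8*x - 18 = 0
x* = 18/(2*8) = 1.125
Check constraint: 6*1.125 = 6.75 >= -10 -- satisfied.
Step 2: Compute optimal value.
f(x*) = 8*1.125^2 - 18*1.125 = -10.125


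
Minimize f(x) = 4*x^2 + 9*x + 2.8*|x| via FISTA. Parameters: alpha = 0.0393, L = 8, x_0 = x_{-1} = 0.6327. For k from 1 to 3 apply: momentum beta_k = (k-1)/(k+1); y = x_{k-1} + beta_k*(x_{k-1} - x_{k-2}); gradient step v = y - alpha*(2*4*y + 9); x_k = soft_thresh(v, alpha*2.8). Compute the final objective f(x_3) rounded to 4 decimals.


FISTA on f(x) = 4*x^2 + 9*x + 2.8*|x|
L = 8, alpha = 0.0393
Iteration 1: beta = 0.0, y = 0.6327 + 0.0*(0.6327 - 0.6327) = 0.6327
  grad(y) = 14.0616, v = y - alpha*grad = 0.0801
  prox(v) = soft_thresh(0.0801, 0.11) = 0.0
Iteration 2: beta = 0.3333, y = 0.0 + 0.3333*(0.0 - 0.6327) = -0.2109
  grad(y) = 7.3128, v = y - alpha*grad = -0.4983
  prox(v) = soft_thresh(-0.4983, 0.11) = -0.3883
Iteration 3: beta = 0.5, y = -0.3883 + 0.5*(-0.3883 - 0.0) = -0.5824
  grad(y) = 4.341, v = y - alpha*grad = -0.753
  prox(v) = soft_thresh(-0.753, 0.11) = -0.6429
f(x_3) = 4*(-0.6429)^2 + 9*(-0.6429) + 2.8*|-0.6429| = -2.3327


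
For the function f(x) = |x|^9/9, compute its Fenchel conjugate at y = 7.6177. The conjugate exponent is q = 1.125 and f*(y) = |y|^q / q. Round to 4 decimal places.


The conjugate exponent q satisfies 1/p + 1/q = 1.
p = 9, so q = 9/(9 - 1) = 1.125
|y|^q = 7.6177^1.125 = 9.8187
f*(7.6177) = 9.8187 / 1.125 = 8.7277


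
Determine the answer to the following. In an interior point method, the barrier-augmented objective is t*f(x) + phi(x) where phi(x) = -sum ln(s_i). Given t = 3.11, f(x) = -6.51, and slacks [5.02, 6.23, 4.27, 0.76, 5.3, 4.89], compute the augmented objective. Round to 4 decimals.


Step 1: Compute log-barrier.
ln values: [1.6134, 1.8294, 1.4516, -0.2744, 1.6677, 1.5872]
phi = -(1.6134 + 1.8294 + 1.4516 - 0.2744 + 1.6677 + 1.5872) = -7.8749
Step 2: Compute augmented objective.
t*f(x) = 3.11*-6.51 = -20.2461
Total = -20.2461 - 7.8749 = -28.121


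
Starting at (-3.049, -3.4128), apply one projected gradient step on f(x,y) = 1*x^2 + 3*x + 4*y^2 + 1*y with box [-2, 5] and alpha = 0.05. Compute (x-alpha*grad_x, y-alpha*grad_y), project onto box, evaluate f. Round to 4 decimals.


Step 1: Compute gradient at (-3.049, -3.4128).
grad_x = 2*1*-3.049 + 3 = -3.098
grad_y = 2*4*-3.4128 + 1 = -26.3024
Step 2: Gradient step.
x_raw = -3.049 - 0.05*-3.098 = -2.8941
y_raw = -3.4128 - 0.05*-26.3024 = -2.0977
Step 3: Project onto [-2, 5].
x_proj = clip(-2.8941) = -2.0
y_proj = clip(-2.0977) = -2.0
Step 4: Evaluate f.
f(-2.0, -2.0) = 12.0


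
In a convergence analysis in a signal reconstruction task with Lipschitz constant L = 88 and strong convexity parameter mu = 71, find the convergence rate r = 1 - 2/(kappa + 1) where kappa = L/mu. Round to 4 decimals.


Step 1: Compute the condition number.
kappa = L/mu = 88/71 = 1.2394
Step 2: Compute the convergence rate.
r = 1 - 2/(kappa + 1) = 1 - 2*mu/(L + mu) = (L - mu)/(L + mu) = 17/159 = 0.1069


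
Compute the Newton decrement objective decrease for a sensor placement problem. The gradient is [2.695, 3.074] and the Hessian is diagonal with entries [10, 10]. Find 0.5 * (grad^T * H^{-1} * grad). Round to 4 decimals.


Step 1: H is diagonal, so H^(-1) * g = [0.2695, 0.3074].
Step 2: g^T H^(-1) g = sum_i g_i^2 / H_ii
  = (2.695)^2/10 + (3.074)^2/10
  = 0.7263 + 0.9449 = 1.6713
Step 3: Objective decrease = 0.5 * g^T H^(-1) g = 0.8356


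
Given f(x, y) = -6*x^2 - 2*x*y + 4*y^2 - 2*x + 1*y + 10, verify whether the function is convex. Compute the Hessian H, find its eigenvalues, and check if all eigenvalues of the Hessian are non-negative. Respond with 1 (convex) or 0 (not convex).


The Hessian of f(x,y) = -6*x^2 - 2*x*y + 4*y^2 - 2*x + 1*y + 10 is:
H = [[-12, -2], [-2, 8]]
Trace = -12 + 8 = -4
Determinant = -12*8 - (-2)^2 = -100
Discriminant = (-4)^2 - 4*-100 = 416.0
Eigenvalues: lambda_1 = -12.198, lambda_2 = 8.198
The function is not convex.

0


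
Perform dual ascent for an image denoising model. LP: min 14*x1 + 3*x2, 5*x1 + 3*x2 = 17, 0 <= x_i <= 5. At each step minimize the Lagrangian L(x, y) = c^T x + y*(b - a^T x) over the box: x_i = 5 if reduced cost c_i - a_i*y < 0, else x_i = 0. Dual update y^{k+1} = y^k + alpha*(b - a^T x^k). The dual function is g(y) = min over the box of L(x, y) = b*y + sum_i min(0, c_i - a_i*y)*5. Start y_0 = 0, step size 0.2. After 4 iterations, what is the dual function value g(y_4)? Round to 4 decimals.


Dual ascent for LP: min 14*x1 + 3*x2, 5*x1 + 3*x2 = 17, 0 <= x_i <= 5
Step 1: y^k = 0.0, reduced costs: (14.0, 3.0)
  x^k = (0.0, 0.0), subgradient = b - a^T x = 17.0
  y^{k+1} = 0.0 + 0.2*17.0 = 3.4
Step 2: y^k = 3.4, reduced costs: (-3.0, -7.2)
  x^k = (5.0, 5.0), subgradient = b - a^T x = -23.0
  y^{k+1} = 3.4 + 0.2*-23.0 = -1.2
Step 3: y^k = -1.2, reduced costs: (20.0, 6.6)
  x^k = (0.0, 0.0), subgradient = b - a^T x = 17.0
  y^{k+1} = -1.2 + 0.2*17.0 = 2.2
Step 4: y^k = 2.2, reduced costs: (3.0, -3.6)
  x^k = (0.0, 5.0), subgradient = b - a^T x = 2.0
  y^{k+1} = 2.2 + 0.2*2.0 = 2.6
Dual objective at y_4 = 2.6: reduced costs (1.0, -4.8), box minimizer x = (0.0, 5.0)
g(y_4) = b*y + (c1 - a1*y)*x1 + (c2 - a2*y)*x2 = 17*2.6 + 1.0*0.0 + (-4.8)*5.0 = 44.2 + 0.0 - 24.0 = 20.2


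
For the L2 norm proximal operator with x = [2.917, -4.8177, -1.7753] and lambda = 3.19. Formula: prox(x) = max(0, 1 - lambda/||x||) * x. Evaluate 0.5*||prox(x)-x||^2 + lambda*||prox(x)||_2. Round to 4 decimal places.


Step 1: Compute ||x||.
||x|| = 5.9052
Step 2: Compute scaling factor.
scale = max(0, 1 - 3.19/5.9052) = 0.4598
Step 3: prox(x) = [1.3412, -2.2151, -0.8163]
||prox(x)|| = 2.7152
Step 4: Proximal objective.
0.5*||prox-x||^2 = 5.0881
lambda*||prox|| = 8.6615
Total = 13.7494


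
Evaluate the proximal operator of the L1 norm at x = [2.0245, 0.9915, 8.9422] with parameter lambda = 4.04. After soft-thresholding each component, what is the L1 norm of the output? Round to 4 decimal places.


Soft-thresholding with lambda = 4.04:
prox(2.0245) = sign(2.0245)*max(|2.0245| - 4.04, 0) = 0.0
prox(0.9915) = sign(0.9915)*max(|0.9915| - 4.04, 0) = 0.0
prox(8.9422) = sign(8.9422)*max(|8.9422| - 4.04, 0) = 4.9022
prox(x) = [0.0, 0.0, 4.9022]
||prox(x)||_1 = 0.0 + 0.0 + 4.9022 = 4.9022


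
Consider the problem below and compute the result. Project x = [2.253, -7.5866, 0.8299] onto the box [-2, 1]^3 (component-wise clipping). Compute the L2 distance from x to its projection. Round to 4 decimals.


Project each component onto [-2, 1].
clip(2.253) = 1.0, clip(-7.5866) = -2.0, clip(0.8299) = 0.8299
Projection = [1.0, -2.0, 0.8299]
Squared diffs: [1.57, 31.2101, 0.0]
Distance = sqrt(32.7801) = 5.7254


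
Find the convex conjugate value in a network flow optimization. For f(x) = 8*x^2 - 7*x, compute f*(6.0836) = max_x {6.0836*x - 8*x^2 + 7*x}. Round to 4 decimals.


f*(y) = sup_x {y*x - a*x^2 - b*x} = sup_x {(y-b)*x - a*x^2}
FOC: (y - b) - 2a*x = 0 => x* = (y - b)/(2a)
x* = (6.0836 + 7)/(2*8) = 0.8177
f*(6.0836) = (y-b)^2/(4a) = (6.0836 + 7)^2/(4*8)
= 171.1806/32 = 5.3494


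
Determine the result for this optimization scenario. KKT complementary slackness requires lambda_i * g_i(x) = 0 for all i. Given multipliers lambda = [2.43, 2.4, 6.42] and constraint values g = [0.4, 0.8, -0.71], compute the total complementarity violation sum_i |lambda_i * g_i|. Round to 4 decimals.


KKT complementary slackness check:
lambda_1 * g_1 = 2.43 * 0.4 = 0.972
lambda_2 * g_2 = 2.4 * 0.8 = 1.92
lambda_3 * g_3 = 6.42 * -0.71 = -4.5582
Total violation = 0.972 + 1.92 + 4.5582 = 7.4502


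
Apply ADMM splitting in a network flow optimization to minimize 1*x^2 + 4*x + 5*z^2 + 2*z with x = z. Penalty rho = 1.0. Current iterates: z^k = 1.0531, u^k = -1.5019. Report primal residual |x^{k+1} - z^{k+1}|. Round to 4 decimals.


ADMM iteration with rho = 1.0, z^k = 1.0531, u^k = -1.5019
Step 1: x-update.
Minimize 1*x^2 + 4*x + (1.0/2)*(x - 1.0531 - 1.5019)^2
FOC: (2*1 + 1.0)*x = -4 + 1.0*(1.0531 + 1.5019)
x^{k+1} = -0.4817
Step 2: z-update.
Minimize 5*z^2 + 2*z + (1.0/2)*(-0.4817 - z - 1.5019)^2
FOC: (2*5 + 1.0)*z = -2 + 1.0*(-0.4817 - 1.5019)
z^{k+1} = -0.3621
Step 3: u-update.
u^{k+1} = -1.5019 - 0.4817 + 0.3621 = -1.6214
Step 4: Primal residual = |-0.4817 + 0.3621| = 0.1195


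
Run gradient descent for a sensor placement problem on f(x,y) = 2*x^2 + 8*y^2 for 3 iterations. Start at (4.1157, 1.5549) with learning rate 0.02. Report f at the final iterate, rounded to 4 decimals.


Gradient descent on f(x,y) = 2*x^2 + 8*y^2.
Starting point: (4.1157, 1.5549), alpha = 0.02
Step 1: grad_x = 2*2*4.1157 = 16.4628, grad_y = 2*8*1.5549 = 24.8784
  x_1 = 4.1157 - 0.02*16.4628 = 3.7864
  y_1 = 1.5549 - 0.02*24.8784 = 1.0573
Step 2: grad_x = 2*2*3.7864 = 15.1458, grad_y = 2*8*1.0573 = 16.9173
  x_2 = 3.7864 - 0.02*15.1458 = 3.4835
  y_2 = 1.0573 - 0.02*16.9173 = 0.719
Step 3: grad_x = 2*2*3.4835 = 13.9341, grad_y = 2*8*0.719 = 11.5038
  x_3 = 3.4835 - 0.02*13.9341 = 3.2048
  y_3 = 0.719 - 0.02*11.5038 = 0.4889
f(3.2048, 0.4889) = 2*3.2048^2 + 8*0.4889^2 = 22.4543


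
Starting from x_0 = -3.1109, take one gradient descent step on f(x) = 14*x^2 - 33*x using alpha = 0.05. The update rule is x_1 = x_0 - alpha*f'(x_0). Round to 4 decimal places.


We compute the gradient at x_0 and apply the update.
f'(x) = 28*x - 33
f'(-3.1109) = 28*-3.1109 - 33 = -120.1052
x_1 = -3.1109 - 0.05*-120.1052 = 2.8944


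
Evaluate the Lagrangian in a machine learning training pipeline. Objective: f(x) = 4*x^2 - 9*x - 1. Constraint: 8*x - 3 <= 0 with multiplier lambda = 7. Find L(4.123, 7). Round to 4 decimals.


Step 1: Evaluate f(x).
f(4.123) = 4*4.123^2 - 9*4.123 - 1 = 29.8895
Step 2: Evaluate g(x).
g(4.123) = 8*4.123 - 3 = 29.984
Step 3: Compute Lagrangian.
L = 29.8895 + 7*29.984 = 239.7775
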